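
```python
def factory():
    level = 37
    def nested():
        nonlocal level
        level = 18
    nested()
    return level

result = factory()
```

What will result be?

Step 1: factory() sets level = 37.
Step 2: nested() uses nonlocal to reassign level = 18.
Step 3: result = 18

The answer is 18.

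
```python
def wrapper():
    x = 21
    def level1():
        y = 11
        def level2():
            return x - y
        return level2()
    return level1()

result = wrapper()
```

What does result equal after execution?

Step 1: x = 21 in wrapper. y = 11 in level1.
Step 2: level2() reads x = 21 and y = 11 from enclosing scopes.
Step 3: result = 21 - 11 = 10

The answer is 10.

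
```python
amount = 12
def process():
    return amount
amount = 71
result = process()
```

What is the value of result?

Step 1: amount is first set to 12, then reassigned to 71.
Step 2: process() is called after the reassignment, so it looks up the current global amount = 71.
Step 3: result = 71

The answer is 71.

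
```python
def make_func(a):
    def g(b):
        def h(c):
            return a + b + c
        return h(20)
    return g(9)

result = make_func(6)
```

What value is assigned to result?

Step 1: a = 6, b = 9, c = 20 across three nested scopes.
Step 2: h() accesses all three via LEGB rule.
Step 3: result = 6 + 9 + 20 = 35

The answer is 35.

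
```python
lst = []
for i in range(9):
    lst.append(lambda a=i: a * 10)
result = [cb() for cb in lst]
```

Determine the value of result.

Step 1: Default arg a=i captures i at each iteration.
Step 2: lst[k] has a defaulting to k, returns k * 10.
Step 3: result = [0, 10, 20, 30, 40, 50, 60, 70, 80]

The answer is [0, 10, 20, 30, 40, 50, 60, 70, 80].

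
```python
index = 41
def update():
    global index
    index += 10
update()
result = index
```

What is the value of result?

Step 1: index = 41 globally.
Step 2: update() modifies global index: index += 10 = 51.
Step 3: result = 51

The answer is 51.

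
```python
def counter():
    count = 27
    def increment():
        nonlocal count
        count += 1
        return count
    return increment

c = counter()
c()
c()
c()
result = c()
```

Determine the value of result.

Step 1: counter() creates closure with count = 27.
Step 2: Each c() call increments count via nonlocal. After 4 calls: 27 + 4 = 31.
Step 3: result = 31

The answer is 31.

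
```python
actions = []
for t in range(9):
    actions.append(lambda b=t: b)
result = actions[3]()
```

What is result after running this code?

Step 1: Default argument b=t captures t's value at each iteration.
Step 2: actions[3] captured b = 3 when t was 3.
Step 3: result = 3

The answer is 3.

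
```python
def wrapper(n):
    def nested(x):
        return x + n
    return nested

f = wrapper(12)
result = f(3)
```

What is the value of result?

Step 1: wrapper(12) creates a closure that captures n = 12.
Step 2: f(3) calls the closure with x = 3, returning 3 + 12 = 15.
Step 3: result = 15

The answer is 15.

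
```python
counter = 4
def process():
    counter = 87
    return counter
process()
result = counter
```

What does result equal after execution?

Step 1: Global counter = 4.
Step 2: process() creates local counter = 87 (shadow, not modification).
Step 3: After process() returns, global counter is unchanged. result = 4

The answer is 4.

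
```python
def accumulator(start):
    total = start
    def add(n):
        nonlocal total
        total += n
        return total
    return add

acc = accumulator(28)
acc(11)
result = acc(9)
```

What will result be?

Step 1: accumulator(28) creates closure with total = 28.
Step 2: First acc(11): total = 28 + 11 = 39.
Step 3: Second acc(9): total = 39 + 9 = 48. result = 48

The answer is 48.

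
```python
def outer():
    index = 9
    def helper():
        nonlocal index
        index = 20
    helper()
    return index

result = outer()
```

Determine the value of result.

Step 1: outer() sets index = 9.
Step 2: helper() uses nonlocal to reassign index = 20.
Step 3: result = 20

The answer is 20.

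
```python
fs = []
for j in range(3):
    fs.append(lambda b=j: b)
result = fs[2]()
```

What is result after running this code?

Step 1: Default argument b=j captures j's value at each iteration.
Step 2: fs[2] captured b = 2 when j was 2.
Step 3: result = 2

The answer is 2.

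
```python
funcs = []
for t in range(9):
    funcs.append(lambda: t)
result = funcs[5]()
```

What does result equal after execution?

Step 1: The loop creates 9 lambdas, all referencing the same variable t.
Step 2: After the loop, t = 8 (final value).
Step 3: funcs[5]() looks up t at call time and finds 8. This is the late binding gotcha. result = 8

The answer is 8.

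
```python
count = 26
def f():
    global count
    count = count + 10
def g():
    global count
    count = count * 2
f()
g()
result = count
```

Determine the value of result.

Step 1: count = 26.
Step 2: f() adds 10: count = 26 + 10 = 36.
Step 3: g() doubles: count = 36 * 2 = 72.
Step 4: result = 72

The answer is 72.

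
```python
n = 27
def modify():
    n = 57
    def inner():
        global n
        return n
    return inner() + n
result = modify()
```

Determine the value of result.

Step 1: Global n = 27. modify() shadows with local n = 57.
Step 2: inner() uses global keyword, so inner() returns global n = 27.
Step 3: modify() returns 27 + 57 = 84

The answer is 84.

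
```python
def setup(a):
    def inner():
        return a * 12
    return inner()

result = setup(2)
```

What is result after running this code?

Step 1: setup(2) binds parameter a = 2.
Step 2: inner() accesses a = 2 from enclosing scope.
Step 3: result = 2 * 12 = 24

The answer is 24.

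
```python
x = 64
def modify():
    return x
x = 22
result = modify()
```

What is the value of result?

Step 1: x is first set to 64, then reassigned to 22.
Step 2: modify() is called after the reassignment, so it looks up the current global x = 22.
Step 3: result = 22

The answer is 22.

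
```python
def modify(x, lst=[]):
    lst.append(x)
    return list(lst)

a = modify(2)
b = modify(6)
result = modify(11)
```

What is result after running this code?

Step 1: Default list is shared. list() creates copies for return values.
Step 2: Internal list grows: [2] -> [2, 6] -> [2, 6, 11].
Step 3: result = [2, 6, 11]

The answer is [2, 6, 11].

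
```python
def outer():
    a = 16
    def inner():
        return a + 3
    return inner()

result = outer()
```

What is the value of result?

Step 1: outer() defines a = 16.
Step 2: inner() reads a = 16 from enclosing scope, returns 16 + 3 = 19.
Step 3: result = 19

The answer is 19.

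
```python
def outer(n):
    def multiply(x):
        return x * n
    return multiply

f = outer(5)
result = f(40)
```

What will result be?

Step 1: outer(5) returns multiply closure with n = 5.
Step 2: f(40) computes 40 * 5 = 200.
Step 3: result = 200

The answer is 200.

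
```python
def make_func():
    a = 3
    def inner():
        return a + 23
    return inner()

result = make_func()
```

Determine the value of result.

Step 1: make_func() defines a = 3.
Step 2: inner() reads a = 3 from enclosing scope, returns 3 + 23 = 26.
Step 3: result = 26

The answer is 26.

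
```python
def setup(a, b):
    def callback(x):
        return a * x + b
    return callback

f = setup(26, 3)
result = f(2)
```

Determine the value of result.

Step 1: setup(26, 3) captures a = 26, b = 3.
Step 2: f(2) computes 26 * 2 + 3 = 55.
Step 3: result = 55

The answer is 55.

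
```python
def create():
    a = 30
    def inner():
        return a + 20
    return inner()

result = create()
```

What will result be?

Step 1: create() defines a = 30.
Step 2: inner() reads a = 30 from enclosing scope, returns 30 + 20 = 50.
Step 3: result = 50

The answer is 50.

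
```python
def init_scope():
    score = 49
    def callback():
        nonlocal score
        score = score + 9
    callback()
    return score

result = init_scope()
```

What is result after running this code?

Step 1: init_scope() sets score = 49.
Step 2: callback() uses nonlocal to modify score in init_scope's scope: score = 49 + 9 = 58.
Step 3: init_scope() returns the modified score = 58

The answer is 58.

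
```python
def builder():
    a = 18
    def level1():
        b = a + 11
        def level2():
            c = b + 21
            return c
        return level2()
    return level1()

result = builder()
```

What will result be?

Step 1: a = 18. b = a + 11 = 29.
Step 2: c = b + 21 = 29 + 21 = 50.
Step 3: result = 50

The answer is 50.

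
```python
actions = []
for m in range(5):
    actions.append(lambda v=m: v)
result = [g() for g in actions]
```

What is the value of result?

Step 1: Default arg v=m captures m at each iteration.
Step 2: Each lambda has its own default: 0, 1, ..., 4.
Step 3: result = [0, 1, 2, 3, 4]

The answer is [0, 1, 2, 3, 4].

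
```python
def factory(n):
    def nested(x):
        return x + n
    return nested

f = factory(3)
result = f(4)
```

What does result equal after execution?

Step 1: factory(3) creates a closure that captures n = 3.
Step 2: f(4) calls the closure with x = 4, returning 4 + 3 = 7.
Step 3: result = 7

The answer is 7.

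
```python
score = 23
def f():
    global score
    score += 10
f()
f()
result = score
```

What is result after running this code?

Step 1: score = 23.
Step 2: First f(): score = 23 + 10 = 33.
Step 3: Second f(): score = 33 + 10 = 43. result = 43

The answer is 43.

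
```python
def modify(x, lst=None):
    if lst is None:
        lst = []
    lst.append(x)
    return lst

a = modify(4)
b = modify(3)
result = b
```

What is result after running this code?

Step 1: None default with guard creates a NEW list each call.
Step 2: a = [4] (fresh list). b = [3] (another fresh list).
Step 3: result = [3] (this is the fix for mutable default)

The answer is [3].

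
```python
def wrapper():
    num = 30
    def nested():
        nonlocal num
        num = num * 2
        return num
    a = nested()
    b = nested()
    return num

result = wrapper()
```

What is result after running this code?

Step 1: num starts at 30.
Step 2: First nested(): num = 30 * 2 = 60.
Step 3: Second nested(): num = 60 * 2 = 120.
Step 4: result = 120

The answer is 120.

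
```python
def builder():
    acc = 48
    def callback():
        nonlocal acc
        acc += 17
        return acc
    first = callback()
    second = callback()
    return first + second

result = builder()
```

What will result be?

Step 1: acc starts at 48.
Step 2: First call: acc = 48 + 17 = 65, returns 65.
Step 3: Second call: acc = 65 + 17 = 82, returns 82.
Step 4: result = 65 + 82 = 147

The answer is 147.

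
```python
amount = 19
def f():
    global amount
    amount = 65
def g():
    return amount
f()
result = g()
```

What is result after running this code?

Step 1: amount = 19.
Step 2: f() sets global amount = 65.
Step 3: g() reads global amount = 65. result = 65

The answer is 65.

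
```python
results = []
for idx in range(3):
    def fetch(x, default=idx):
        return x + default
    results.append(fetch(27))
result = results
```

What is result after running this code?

Step 1: Default argument default=idx is evaluated at function definition time.
Step 2: Each iteration creates fetch with default = current idx value.
Step 3: fetch(27) returns 27 + default. results = [27, 28, 29]

The answer is [27, 28, 29].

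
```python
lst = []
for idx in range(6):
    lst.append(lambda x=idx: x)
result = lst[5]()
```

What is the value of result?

Step 1: Default argument x=idx captures idx's value at each iteration.
Step 2: lst[5] captured x = 5 when idx was 5.
Step 3: result = 5

The answer is 5.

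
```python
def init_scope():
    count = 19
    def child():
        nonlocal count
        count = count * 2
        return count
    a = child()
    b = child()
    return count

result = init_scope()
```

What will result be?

Step 1: count starts at 19.
Step 2: First child(): count = 19 * 2 = 38.
Step 3: Second child(): count = 38 * 2 = 76.
Step 4: result = 76

The answer is 76.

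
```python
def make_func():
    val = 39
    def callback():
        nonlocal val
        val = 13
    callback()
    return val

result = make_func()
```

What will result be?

Step 1: make_func() sets val = 39.
Step 2: callback() uses nonlocal to reassign val = 13.
Step 3: result = 13

The answer is 13.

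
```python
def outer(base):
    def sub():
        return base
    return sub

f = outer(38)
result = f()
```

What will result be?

Step 1: outer(38) creates closure capturing base = 38.
Step 2: f() returns the captured base = 38.
Step 3: result = 38

The answer is 38.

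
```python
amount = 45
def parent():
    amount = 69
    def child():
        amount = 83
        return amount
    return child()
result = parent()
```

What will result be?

Step 1: Three scopes define amount: global (45), parent (69), child (83).
Step 2: child() has its own local amount = 83, which shadows both enclosing and global.
Step 3: result = 83 (local wins in LEGB)

The answer is 83.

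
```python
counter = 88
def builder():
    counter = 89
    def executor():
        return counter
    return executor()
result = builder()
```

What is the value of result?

Step 1: counter = 88 globally, but builder() defines counter = 89 locally.
Step 2: executor() looks up counter. Not in local scope, so checks enclosing scope (builder) and finds counter = 89.
Step 3: result = 89

The answer is 89.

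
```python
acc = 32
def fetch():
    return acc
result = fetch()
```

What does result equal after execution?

Step 1: acc = 32 is defined in the global scope.
Step 2: fetch() looks up acc. No local acc exists, so Python checks the global scope via LEGB rule and finds acc = 32.
Step 3: result = 32

The answer is 32.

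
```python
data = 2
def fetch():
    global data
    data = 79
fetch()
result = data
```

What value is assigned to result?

Step 1: data = 2 globally.
Step 2: fetch() declares global data and sets it to 79.
Step 3: After fetch(), global data = 79. result = 79

The answer is 79.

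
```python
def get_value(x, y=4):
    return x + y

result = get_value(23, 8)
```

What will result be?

Step 1: get_value(23, 8) overrides default y with 8.
Step 2: Returns 23 + 8 = 31.
Step 3: result = 31

The answer is 31.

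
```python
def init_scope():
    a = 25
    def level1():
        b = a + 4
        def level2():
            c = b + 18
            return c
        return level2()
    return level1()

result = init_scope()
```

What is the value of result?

Step 1: a = 25. b = a + 4 = 29.
Step 2: c = b + 18 = 29 + 18 = 47.
Step 3: result = 47

The answer is 47.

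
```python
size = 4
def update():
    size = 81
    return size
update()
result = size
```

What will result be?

Step 1: Global size = 4.
Step 2: update() creates local size = 81 (shadow, not modification).
Step 3: After update() returns, global size is unchanged. result = 4

The answer is 4.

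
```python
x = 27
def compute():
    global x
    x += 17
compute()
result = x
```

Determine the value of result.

Step 1: x = 27 globally.
Step 2: compute() modifies global x: x += 17 = 44.
Step 3: result = 44

The answer is 44.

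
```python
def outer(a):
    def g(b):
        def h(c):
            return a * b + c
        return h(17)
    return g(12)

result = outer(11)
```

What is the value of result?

Step 1: a = 11, b = 12, c = 17.
Step 2: h() computes a * b + c = 11 * 12 + 17 = 149.
Step 3: result = 149

The answer is 149.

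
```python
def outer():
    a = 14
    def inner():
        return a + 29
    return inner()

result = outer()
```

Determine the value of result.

Step 1: outer() defines a = 14.
Step 2: inner() reads a = 14 from enclosing scope, returns 14 + 29 = 43.
Step 3: result = 43

The answer is 43.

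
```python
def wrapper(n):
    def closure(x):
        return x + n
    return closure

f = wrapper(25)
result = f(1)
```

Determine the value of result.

Step 1: wrapper(25) creates a closure that captures n = 25.
Step 2: f(1) calls the closure with x = 1, returning 1 + 25 = 26.
Step 3: result = 26

The answer is 26.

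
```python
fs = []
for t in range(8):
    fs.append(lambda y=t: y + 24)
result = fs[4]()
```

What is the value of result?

Step 1: Default argument y=t captures t's value at definition time.
Step 2: fs[4] was defined when t = 4, so y defaults to 4.
Step 3: result = 4 + 24 = 28 (default arg fixes the late binding issue)

The answer is 28.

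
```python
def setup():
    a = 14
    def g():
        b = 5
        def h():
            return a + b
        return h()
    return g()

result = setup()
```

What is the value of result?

Step 1: setup() defines a = 14. g() defines b = 5.
Step 2: h() accesses both from enclosing scopes: a = 14, b = 5.
Step 3: result = 14 + 5 = 19

The answer is 19.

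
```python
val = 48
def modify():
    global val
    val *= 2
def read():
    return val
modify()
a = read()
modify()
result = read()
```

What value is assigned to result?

Step 1: val = 48.
Step 2: First modify(): val = 48 * 2 = 96.
Step 3: Second modify(): val = 96 * 2 = 192.
Step 4: read() returns 192

The answer is 192.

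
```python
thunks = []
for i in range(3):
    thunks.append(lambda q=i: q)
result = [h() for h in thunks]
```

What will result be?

Step 1: Default arg q=i captures i at each iteration.
Step 2: Each lambda has its own default: 0, 1, ..., 2.
Step 3: result = [0, 1, 2]

The answer is [0, 1, 2].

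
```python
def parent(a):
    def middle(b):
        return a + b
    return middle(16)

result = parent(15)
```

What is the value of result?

Step 1: parent(15) passes a = 15.
Step 2: middle(16) has b = 16, reads a = 15 from enclosing.
Step 3: result = 15 + 16 = 31

The answer is 31.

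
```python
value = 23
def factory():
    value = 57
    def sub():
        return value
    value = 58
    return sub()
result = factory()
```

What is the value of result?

Step 1: factory() sets value = 57, then later value = 58.
Step 2: sub() is called after value is reassigned to 58. Closures capture variables by reference, not by value.
Step 3: result = 58

The answer is 58.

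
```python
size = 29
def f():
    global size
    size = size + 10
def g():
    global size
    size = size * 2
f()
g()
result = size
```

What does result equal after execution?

Step 1: size = 29.
Step 2: f() adds 10: size = 29 + 10 = 39.
Step 3: g() doubles: size = 39 * 2 = 78.
Step 4: result = 78

The answer is 78.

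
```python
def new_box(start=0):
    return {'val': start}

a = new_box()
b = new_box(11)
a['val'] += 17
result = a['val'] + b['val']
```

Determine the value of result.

Step 1: new_box() returns a new dict each call (immutable default 0).
Step 2: a = {'val': 0}, b = {'val': 11}.
Step 3: a['val'] += 17 = 17. result = 17 + 11 = 28

The answer is 28.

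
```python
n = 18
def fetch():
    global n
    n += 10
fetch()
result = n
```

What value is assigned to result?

Step 1: n = 18 globally.
Step 2: fetch() modifies global n: n += 10 = 28.
Step 3: result = 28

The answer is 28.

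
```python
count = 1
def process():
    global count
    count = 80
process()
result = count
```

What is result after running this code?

Step 1: count = 1 globally.
Step 2: process() declares global count and sets it to 80.
Step 3: After process(), global count = 80. result = 80

The answer is 80.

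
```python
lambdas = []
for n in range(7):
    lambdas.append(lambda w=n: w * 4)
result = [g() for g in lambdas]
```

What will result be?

Step 1: Default arg w=n captures n at each iteration.
Step 2: lambdas[k] has w defaulting to k, returns k * 4.
Step 3: result = [0, 4, 8, 12, 16, 20, 24]

The answer is [0, 4, 8, 12, 16, 20, 24].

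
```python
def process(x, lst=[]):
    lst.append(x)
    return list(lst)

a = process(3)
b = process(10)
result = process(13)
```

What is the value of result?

Step 1: Default list is shared. list() creates copies for return values.
Step 2: Internal list grows: [3] -> [3, 10] -> [3, 10, 13].
Step 3: result = [3, 10, 13]

The answer is [3, 10, 13].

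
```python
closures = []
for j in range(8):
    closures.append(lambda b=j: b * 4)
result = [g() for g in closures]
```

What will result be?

Step 1: Default arg b=j captures j at each iteration.
Step 2: closures[k] has b defaulting to k, returns k * 4.
Step 3: result = [0, 4, 8, 12, 16, 20, 24, 28]

The answer is [0, 4, 8, 12, 16, 20, 24, 28].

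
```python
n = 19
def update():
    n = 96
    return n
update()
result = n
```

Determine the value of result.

Step 1: Global n = 19.
Step 2: update() creates local n = 96 (shadow, not modification).
Step 3: After update() returns, global n is unchanged. result = 19

The answer is 19.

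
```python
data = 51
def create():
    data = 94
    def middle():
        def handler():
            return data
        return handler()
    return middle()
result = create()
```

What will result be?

Step 1: create() defines data = 94. middle() and handler() have no local data.
Step 2: handler() checks local (none), enclosing middle() (none), enclosing create() and finds data = 94.
Step 3: result = 94

The answer is 94.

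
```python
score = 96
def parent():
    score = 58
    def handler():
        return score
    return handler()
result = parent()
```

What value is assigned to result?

Step 1: score = 96 globally, but parent() defines score = 58 locally.
Step 2: handler() looks up score. Not in local scope, so checks enclosing scope (parent) and finds score = 58.
Step 3: result = 58

The answer is 58.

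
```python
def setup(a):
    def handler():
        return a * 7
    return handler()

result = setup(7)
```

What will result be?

Step 1: setup(7) binds parameter a = 7.
Step 2: handler() accesses a = 7 from enclosing scope.
Step 3: result = 7 * 7 = 49

The answer is 49.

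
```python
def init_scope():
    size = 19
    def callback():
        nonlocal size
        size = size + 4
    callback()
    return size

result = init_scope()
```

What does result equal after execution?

Step 1: init_scope() sets size = 19.
Step 2: callback() uses nonlocal to modify size in init_scope's scope: size = 19 + 4 = 23.
Step 3: init_scope() returns the modified size = 23

The answer is 23.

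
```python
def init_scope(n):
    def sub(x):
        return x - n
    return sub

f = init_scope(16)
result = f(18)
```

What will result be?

Step 1: init_scope(16) creates a closure capturing n = 16.
Step 2: f(18) computes 18 - 16 = 2.
Step 3: result = 2

The answer is 2.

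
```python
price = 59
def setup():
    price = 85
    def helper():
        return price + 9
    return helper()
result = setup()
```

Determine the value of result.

Step 1: setup() shadows global price with price = 85.
Step 2: helper() finds price = 85 in enclosing scope, computes 85 + 9 = 94.
Step 3: result = 94

The answer is 94.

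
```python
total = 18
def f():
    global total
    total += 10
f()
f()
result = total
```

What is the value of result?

Step 1: total = 18.
Step 2: First f(): total = 18 + 10 = 28.
Step 3: Second f(): total = 28 + 10 = 38. result = 38

The answer is 38.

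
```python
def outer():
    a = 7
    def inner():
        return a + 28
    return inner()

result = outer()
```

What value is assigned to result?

Step 1: outer() defines a = 7.
Step 2: inner() reads a = 7 from enclosing scope, returns 7 + 28 = 35.
Step 3: result = 35

The answer is 35.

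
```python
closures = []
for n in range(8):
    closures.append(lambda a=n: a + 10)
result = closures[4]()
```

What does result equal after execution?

Step 1: Default argument a=n captures n's value at definition time.
Step 2: closures[4] was defined when n = 4, so a defaults to 4.
Step 3: result = 4 + 10 = 14 (default arg fixes the late binding issue)

The answer is 14.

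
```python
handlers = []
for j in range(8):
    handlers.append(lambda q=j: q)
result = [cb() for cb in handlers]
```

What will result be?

Step 1: Default arg q=j captures j at each iteration.
Step 2: Each lambda has its own default: 0, 1, ..., 7.
Step 3: result = [0, 1, 2, 3, 4, 5, 6, 7]

The answer is [0, 1, 2, 3, 4, 5, 6, 7].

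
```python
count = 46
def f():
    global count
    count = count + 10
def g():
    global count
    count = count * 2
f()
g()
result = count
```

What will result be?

Step 1: count = 46.
Step 2: f() adds 10: count = 46 + 10 = 56.
Step 3: g() doubles: count = 56 * 2 = 112.
Step 4: result = 112

The answer is 112.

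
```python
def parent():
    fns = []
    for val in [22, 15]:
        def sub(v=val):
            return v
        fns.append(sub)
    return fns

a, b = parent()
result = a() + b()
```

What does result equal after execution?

Step 1: Default argument v=val captures val at each iteration.
Step 2: a() returns 22 (captured at first iteration), b() returns 15 (captured at second).
Step 3: result = 22 + 15 = 37

The answer is 37.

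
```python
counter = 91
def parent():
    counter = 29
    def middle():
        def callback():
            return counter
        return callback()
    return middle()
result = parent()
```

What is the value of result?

Step 1: parent() defines counter = 29. middle() and callback() have no local counter.
Step 2: callback() checks local (none), enclosing middle() (none), enclosing parent() and finds counter = 29.
Step 3: result = 29

The answer is 29.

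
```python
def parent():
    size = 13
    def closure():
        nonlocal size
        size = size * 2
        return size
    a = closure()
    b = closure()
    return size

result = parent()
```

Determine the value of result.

Step 1: size starts at 13.
Step 2: First closure(): size = 13 * 2 = 26.
Step 3: Second closure(): size = 26 * 2 = 52.
Step 4: result = 52

The answer is 52.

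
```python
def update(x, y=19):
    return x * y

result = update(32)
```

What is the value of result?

Step 1: update(32) uses default y = 19.
Step 2: Returns 32 * 19 = 608.
Step 3: result = 608

The answer is 608.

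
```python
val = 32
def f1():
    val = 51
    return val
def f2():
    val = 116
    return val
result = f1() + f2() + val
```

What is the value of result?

Step 1: Each function shadows global val with its own local.
Step 2: f1() returns 51, f2() returns 116.
Step 3: Global val = 32 is unchanged. result = 51 + 116 + 32 = 199

The answer is 199.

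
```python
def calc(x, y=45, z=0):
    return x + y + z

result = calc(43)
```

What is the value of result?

Step 1: calc(43) uses defaults y = 45, z = 0.
Step 2: Returns 43 + 45 + 0 = 88.
Step 3: result = 88

The answer is 88.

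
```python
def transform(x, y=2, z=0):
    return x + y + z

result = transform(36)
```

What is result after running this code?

Step 1: transform(36) uses defaults y = 2, z = 0.
Step 2: Returns 36 + 2 + 0 = 38.
Step 3: result = 38

The answer is 38.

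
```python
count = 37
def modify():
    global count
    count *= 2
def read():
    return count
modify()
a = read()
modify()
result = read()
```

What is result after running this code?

Step 1: count = 37.
Step 2: First modify(): count = 37 * 2 = 74.
Step 3: Second modify(): count = 74 * 2 = 148.
Step 4: read() returns 148

The answer is 148.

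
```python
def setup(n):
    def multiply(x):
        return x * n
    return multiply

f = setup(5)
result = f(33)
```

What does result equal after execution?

Step 1: setup(5) returns multiply closure with n = 5.
Step 2: f(33) computes 33 * 5 = 165.
Step 3: result = 165

The answer is 165.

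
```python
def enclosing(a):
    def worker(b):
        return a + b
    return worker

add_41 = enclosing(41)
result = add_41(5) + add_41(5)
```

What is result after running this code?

Step 1: add_41 captures a = 41.
Step 2: add_41(5) = 41 + 5 = 46, called twice.
Step 3: result = 46 + 46 = 92

The answer is 92.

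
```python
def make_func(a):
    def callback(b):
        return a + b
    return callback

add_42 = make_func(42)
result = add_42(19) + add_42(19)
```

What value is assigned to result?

Step 1: add_42 captures a = 42.
Step 2: add_42(19) = 42 + 19 = 61, called twice.
Step 3: result = 61 + 61 = 122

The answer is 122.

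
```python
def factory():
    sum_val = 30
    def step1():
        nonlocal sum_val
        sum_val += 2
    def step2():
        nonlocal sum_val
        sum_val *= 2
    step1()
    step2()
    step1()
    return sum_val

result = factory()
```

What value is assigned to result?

Step 1: sum_val = 30.
Step 2: step1(): sum_val = 30 + 2 = 32.
Step 3: step2(): sum_val = 32 * 2 = 64.
Step 4: step1(): sum_val = 64 + 2 = 66. result = 66

The answer is 66.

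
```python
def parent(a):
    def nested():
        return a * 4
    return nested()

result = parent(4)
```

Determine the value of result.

Step 1: parent(4) binds parameter a = 4.
Step 2: nested() accesses a = 4 from enclosing scope.
Step 3: result = 4 * 4 = 16

The answer is 16.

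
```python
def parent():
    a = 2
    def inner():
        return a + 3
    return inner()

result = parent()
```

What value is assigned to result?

Step 1: parent() defines a = 2.
Step 2: inner() reads a = 2 from enclosing scope, returns 2 + 3 = 5.
Step 3: result = 5

The answer is 5.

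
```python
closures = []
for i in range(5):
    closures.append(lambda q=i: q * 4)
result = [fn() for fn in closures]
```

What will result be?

Step 1: Default arg q=i captures i at each iteration.
Step 2: closures[k] has q defaulting to k, returns k * 4.
Step 3: result = [0, 4, 8, 12, 16]

The answer is [0, 4, 8, 12, 16].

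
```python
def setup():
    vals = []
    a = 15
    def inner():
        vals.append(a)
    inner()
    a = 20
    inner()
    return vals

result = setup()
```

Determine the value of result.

Step 1: a = 15. inner() appends current a to vals.
Step 2: First inner(): appends 15. Then a = 20.
Step 3: Second inner(): appends 20 (closure sees updated a). result = [15, 20]

The answer is [15, 20].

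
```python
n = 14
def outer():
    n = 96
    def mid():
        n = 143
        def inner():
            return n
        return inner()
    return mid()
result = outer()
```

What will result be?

Step 1: Three levels of shadowing: global 14, outer 96, mid 143.
Step 2: inner() finds n = 143 in enclosing mid() scope.
Step 3: result = 143

The answer is 143.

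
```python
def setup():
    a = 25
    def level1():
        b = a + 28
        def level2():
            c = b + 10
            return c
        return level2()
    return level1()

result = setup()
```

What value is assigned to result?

Step 1: a = 25. b = a + 28 = 53.
Step 2: c = b + 10 = 53 + 10 = 63.
Step 3: result = 63

The answer is 63.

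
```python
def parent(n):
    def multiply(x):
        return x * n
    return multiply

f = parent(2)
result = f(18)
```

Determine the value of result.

Step 1: parent(2) returns multiply closure with n = 2.
Step 2: f(18) computes 18 * 2 = 36.
Step 3: result = 36

The answer is 36.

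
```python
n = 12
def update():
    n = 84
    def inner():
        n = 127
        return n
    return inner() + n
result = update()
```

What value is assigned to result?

Step 1: update() has local n = 84. inner() has local n = 127.
Step 2: inner() returns its local n = 127.
Step 3: update() returns 127 + its own n (84) = 211

The answer is 211.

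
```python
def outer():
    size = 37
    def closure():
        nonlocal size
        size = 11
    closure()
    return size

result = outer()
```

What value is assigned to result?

Step 1: outer() sets size = 37.
Step 2: closure() uses nonlocal to reassign size = 11.
Step 3: result = 11

The answer is 11.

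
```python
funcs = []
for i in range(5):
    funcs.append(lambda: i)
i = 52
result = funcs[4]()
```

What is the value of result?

Step 1: Lambdas capture the variable i by reference, not by value.
Step 2: After the loop, i is reassigned to 52.
Step 3: funcs[4]() looks up the current i = 52. result = 52

The answer is 52.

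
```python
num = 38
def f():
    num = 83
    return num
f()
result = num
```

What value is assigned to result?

Step 1: Global num = 38.
Step 2: f() creates local num = 83 (shadow, not modification).
Step 3: After f() returns, global num is unchanged. result = 38

The answer is 38.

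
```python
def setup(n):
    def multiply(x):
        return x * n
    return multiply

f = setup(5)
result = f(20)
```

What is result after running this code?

Step 1: setup(5) returns multiply closure with n = 5.
Step 2: f(20) computes 20 * 5 = 100.
Step 3: result = 100

The answer is 100.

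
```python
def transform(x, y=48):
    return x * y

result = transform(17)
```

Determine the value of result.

Step 1: transform(17) uses default y = 48.
Step 2: Returns 17 * 48 = 816.
Step 3: result = 816

The answer is 816.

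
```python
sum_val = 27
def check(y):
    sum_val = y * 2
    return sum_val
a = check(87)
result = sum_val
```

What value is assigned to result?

Step 1: Global sum_val = 27.
Step 2: check(87) creates local sum_val = 87 * 2 = 174.
Step 3: Global sum_val unchanged because no global keyword. result = 27

The answer is 27.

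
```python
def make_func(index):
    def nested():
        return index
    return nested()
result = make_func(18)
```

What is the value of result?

Step 1: make_func(18) binds parameter index = 18.
Step 2: nested() looks up index in enclosing scope and finds the parameter index = 18.
Step 3: result = 18

The answer is 18.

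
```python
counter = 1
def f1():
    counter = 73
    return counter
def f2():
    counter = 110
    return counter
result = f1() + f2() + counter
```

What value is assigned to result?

Step 1: Each function shadows global counter with its own local.
Step 2: f1() returns 73, f2() returns 110.
Step 3: Global counter = 1 is unchanged. result = 73 + 110 + 1 = 184

The answer is 184.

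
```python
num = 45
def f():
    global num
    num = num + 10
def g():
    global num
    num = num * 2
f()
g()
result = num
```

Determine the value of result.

Step 1: num = 45.
Step 2: f() adds 10: num = 45 + 10 = 55.
Step 3: g() doubles: num = 55 * 2 = 110.
Step 4: result = 110

The answer is 110.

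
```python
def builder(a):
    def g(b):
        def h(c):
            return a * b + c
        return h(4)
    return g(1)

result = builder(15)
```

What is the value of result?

Step 1: a = 15, b = 1, c = 4.
Step 2: h() computes a * b + c = 15 * 1 + 4 = 19.
Step 3: result = 19

The answer is 19.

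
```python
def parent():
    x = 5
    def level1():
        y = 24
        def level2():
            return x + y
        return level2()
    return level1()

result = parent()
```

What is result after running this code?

Step 1: x = 5 in parent. y = 24 in level1.
Step 2: level2() reads x = 5 and y = 24 from enclosing scopes.
Step 3: result = 5 + 24 = 29

The answer is 29.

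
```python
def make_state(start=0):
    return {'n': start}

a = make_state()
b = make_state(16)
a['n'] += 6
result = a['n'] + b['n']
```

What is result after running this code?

Step 1: make_state() returns a new dict each call (immutable default 0).
Step 2: a = {'n': 0}, b = {'n': 16}.
Step 3: a['n'] += 6 = 6. result = 6 + 16 = 22

The answer is 22.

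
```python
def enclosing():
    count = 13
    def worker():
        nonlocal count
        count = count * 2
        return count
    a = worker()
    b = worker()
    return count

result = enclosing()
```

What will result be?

Step 1: count starts at 13.
Step 2: First worker(): count = 13 * 2 = 26.
Step 3: Second worker(): count = 26 * 2 = 52.
Step 4: result = 52

The answer is 52.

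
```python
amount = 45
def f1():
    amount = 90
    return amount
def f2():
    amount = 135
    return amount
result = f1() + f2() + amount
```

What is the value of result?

Step 1: Each function shadows global amount with its own local.
Step 2: f1() returns 90, f2() returns 135.
Step 3: Global amount = 45 is unchanged. result = 90 + 135 + 45 = 270

The answer is 270.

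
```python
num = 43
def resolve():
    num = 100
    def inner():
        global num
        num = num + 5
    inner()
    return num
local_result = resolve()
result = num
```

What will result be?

Step 1: Global num = 43. resolve() creates local num = 100.
Step 2: inner() declares global num and adds 5: global num = 43 + 5 = 48.
Step 3: resolve() returns its local num = 100 (unaffected by inner).
Step 4: result = global num = 48

The answer is 48.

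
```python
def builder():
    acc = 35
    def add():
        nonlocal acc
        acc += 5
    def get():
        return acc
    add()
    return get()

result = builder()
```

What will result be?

Step 1: acc = 35. add() modifies it via nonlocal, get() reads it.
Step 2: add() makes acc = 35 + 5 = 40.
Step 3: get() returns 40. result = 40

The answer is 40.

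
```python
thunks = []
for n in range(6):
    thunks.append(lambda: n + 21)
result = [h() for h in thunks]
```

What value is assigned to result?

Step 1: All lambdas capture n by reference. After the loop, n = 5.
Step 2: Each call returns 5 + 21 = 26.
Step 3: result = [26, 26, 26, 26, 26, 26]

The answer is [26, 26, 26, 26, 26, 26].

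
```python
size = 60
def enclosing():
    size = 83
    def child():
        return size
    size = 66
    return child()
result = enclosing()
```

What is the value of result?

Step 1: enclosing() sets size = 83, then later size = 66.
Step 2: child() is called after size is reassigned to 66. Closures capture variables by reference, not by value.
Step 3: result = 66

The answer is 66.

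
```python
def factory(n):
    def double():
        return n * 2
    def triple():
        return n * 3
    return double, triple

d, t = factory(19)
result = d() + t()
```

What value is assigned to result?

Step 1: Both closures capture the same n = 19.
Step 2: d() = 19 * 2 = 38, t() = 19 * 3 = 57.
Step 3: result = 38 + 57 = 95

The answer is 95.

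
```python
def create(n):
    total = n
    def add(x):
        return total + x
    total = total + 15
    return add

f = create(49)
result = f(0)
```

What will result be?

Step 1: create(49) sets total = 49, then total = 49 + 15 = 64.
Step 2: Closures capture by reference, so add sees total = 64.
Step 3: f(0) returns 64 + 0 = 64

The answer is 64.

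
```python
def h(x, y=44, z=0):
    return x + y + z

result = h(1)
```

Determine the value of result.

Step 1: h(1) uses defaults y = 44, z = 0.
Step 2: Returns 1 + 44 + 0 = 45.
Step 3: result = 45

The answer is 45.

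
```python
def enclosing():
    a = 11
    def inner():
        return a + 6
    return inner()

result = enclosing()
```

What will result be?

Step 1: enclosing() defines a = 11.
Step 2: inner() reads a = 11 from enclosing scope, returns 11 + 6 = 17.
Step 3: result = 17

The answer is 17.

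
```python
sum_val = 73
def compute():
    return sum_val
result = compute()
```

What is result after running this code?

Step 1: sum_val = 73 is defined in the global scope.
Step 2: compute() looks up sum_val. No local sum_val exists, so Python checks the global scope via LEGB rule and finds sum_val = 73.
Step 3: result = 73

The answer is 73.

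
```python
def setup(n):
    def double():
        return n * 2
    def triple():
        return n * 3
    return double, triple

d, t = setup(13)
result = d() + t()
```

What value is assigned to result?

Step 1: Both closures capture the same n = 13.
Step 2: d() = 13 * 2 = 26, t() = 13 * 3 = 39.
Step 3: result = 26 + 39 = 65

The answer is 65.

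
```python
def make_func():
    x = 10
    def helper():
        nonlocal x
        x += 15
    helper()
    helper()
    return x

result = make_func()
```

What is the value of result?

Step 1: x starts at 10.
Step 2: helper() is called 2 times, each adding 15.
Step 3: x = 10 + 15 * 2 = 40

The answer is 40.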